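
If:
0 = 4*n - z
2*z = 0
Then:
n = 0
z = 0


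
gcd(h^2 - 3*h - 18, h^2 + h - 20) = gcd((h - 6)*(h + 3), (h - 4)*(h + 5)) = 1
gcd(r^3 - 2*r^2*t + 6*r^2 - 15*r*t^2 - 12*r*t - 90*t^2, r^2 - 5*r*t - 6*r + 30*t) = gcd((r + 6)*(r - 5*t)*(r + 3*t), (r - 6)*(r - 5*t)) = r - 5*t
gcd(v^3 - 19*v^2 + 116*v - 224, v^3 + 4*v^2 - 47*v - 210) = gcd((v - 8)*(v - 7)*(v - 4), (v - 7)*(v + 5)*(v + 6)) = v - 7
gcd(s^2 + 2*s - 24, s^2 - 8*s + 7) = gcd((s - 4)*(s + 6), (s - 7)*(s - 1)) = 1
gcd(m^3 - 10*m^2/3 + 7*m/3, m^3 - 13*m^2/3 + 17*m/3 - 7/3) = m^2 - 10*m/3 + 7/3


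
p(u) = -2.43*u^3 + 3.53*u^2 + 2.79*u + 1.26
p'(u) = -7.29*u^2 + 7.06*u + 2.79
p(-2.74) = 70.10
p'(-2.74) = -71.28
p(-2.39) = 47.93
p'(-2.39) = -55.72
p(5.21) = -232.04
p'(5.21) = -158.31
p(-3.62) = 152.69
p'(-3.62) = -118.30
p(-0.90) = 3.38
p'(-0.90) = -9.47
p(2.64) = -11.48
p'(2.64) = -29.38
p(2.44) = -6.22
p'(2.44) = -23.39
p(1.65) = 4.56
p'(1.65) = -5.41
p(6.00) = -379.80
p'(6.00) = -217.29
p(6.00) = -379.80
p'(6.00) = -217.29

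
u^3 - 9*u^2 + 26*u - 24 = (u - 4)*(u - 3)*(u - 2)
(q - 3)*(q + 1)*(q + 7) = q^3 + 5*q^2 - 17*q - 21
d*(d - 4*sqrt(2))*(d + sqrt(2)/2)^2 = d^4 - 3*sqrt(2)*d^3 - 15*d^2/2 - 2*sqrt(2)*d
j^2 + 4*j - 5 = (j - 1)*(j + 5)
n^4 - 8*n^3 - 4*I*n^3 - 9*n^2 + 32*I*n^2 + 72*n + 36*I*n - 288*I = (n - 8)*(n - 3)*(n + 3)*(n - 4*I)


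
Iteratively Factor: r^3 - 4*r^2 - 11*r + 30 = (r - 5)*(r^2 + r - 6) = (r - 5)*(r - 2)*(r + 3)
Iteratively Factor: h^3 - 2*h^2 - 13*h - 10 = (h - 5)*(h^2 + 3*h + 2) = (h - 5)*(h + 2)*(h + 1)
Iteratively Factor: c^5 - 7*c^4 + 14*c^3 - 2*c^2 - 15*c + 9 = (c - 3)*(c^4 - 4*c^3 + 2*c^2 + 4*c - 3) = (c - 3)*(c + 1)*(c^3 - 5*c^2 + 7*c - 3) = (c - 3)*(c - 1)*(c + 1)*(c^2 - 4*c + 3) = (c - 3)*(c - 1)^2*(c + 1)*(c - 3)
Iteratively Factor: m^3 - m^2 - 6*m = (m + 2)*(m^2 - 3*m) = (m - 3)*(m + 2)*(m)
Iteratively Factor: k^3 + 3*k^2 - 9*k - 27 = (k - 3)*(k^2 + 6*k + 9) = (k - 3)*(k + 3)*(k + 3)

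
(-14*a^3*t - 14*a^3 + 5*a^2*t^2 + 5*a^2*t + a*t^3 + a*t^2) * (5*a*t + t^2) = -70*a^4*t^2 - 70*a^4*t + 11*a^3*t^3 + 11*a^3*t^2 + 10*a^2*t^4 + 10*a^2*t^3 + a*t^5 + a*t^4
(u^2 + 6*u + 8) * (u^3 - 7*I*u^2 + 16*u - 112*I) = u^5 + 6*u^4 - 7*I*u^4 + 24*u^3 - 42*I*u^3 + 96*u^2 - 168*I*u^2 + 128*u - 672*I*u - 896*I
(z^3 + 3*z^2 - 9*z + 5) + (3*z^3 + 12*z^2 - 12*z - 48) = 4*z^3 + 15*z^2 - 21*z - 43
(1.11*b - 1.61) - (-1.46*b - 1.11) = 2.57*b - 0.5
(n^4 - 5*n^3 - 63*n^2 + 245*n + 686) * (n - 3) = n^5 - 8*n^4 - 48*n^3 + 434*n^2 - 49*n - 2058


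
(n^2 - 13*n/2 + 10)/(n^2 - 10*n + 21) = (n^2 - 13*n/2 + 10)/(n^2 - 10*n + 21)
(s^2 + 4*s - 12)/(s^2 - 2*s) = (s + 6)/s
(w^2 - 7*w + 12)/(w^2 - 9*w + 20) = (w - 3)/(w - 5)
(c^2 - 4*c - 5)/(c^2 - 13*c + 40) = (c + 1)/(c - 8)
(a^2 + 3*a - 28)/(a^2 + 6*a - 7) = (a - 4)/(a - 1)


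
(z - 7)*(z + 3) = z^2 - 4*z - 21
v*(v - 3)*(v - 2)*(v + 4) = v^4 - v^3 - 14*v^2 + 24*v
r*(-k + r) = -k*r + r^2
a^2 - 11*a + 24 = (a - 8)*(a - 3)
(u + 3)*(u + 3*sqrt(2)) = u^2 + 3*u + 3*sqrt(2)*u + 9*sqrt(2)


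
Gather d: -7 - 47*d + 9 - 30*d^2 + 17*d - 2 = -30*d^2 - 30*d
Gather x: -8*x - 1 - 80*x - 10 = -88*x - 11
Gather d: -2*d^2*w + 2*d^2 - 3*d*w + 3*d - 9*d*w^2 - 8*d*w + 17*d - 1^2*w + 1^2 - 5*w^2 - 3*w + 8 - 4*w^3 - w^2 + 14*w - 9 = d^2*(2 - 2*w) + d*(-9*w^2 - 11*w + 20) - 4*w^3 - 6*w^2 + 10*w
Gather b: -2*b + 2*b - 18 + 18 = 0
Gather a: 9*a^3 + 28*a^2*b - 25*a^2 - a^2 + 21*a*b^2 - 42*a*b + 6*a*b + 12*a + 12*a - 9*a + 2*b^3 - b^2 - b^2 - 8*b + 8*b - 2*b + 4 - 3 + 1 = 9*a^3 + a^2*(28*b - 26) + a*(21*b^2 - 36*b + 15) + 2*b^3 - 2*b^2 - 2*b + 2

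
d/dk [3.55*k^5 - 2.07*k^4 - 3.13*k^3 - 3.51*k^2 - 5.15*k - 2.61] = 17.75*k^4 - 8.28*k^3 - 9.39*k^2 - 7.02*k - 5.15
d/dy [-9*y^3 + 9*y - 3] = 9 - 27*y^2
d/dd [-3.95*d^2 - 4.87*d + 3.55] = -7.9*d - 4.87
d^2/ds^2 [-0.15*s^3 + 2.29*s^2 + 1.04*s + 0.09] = 4.58 - 0.9*s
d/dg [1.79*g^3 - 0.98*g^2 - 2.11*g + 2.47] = 5.37*g^2 - 1.96*g - 2.11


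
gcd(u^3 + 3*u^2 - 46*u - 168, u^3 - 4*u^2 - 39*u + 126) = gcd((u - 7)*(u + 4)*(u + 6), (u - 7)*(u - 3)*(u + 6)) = u^2 - u - 42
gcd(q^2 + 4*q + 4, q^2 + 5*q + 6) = q + 2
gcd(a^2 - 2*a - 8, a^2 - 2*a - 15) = 1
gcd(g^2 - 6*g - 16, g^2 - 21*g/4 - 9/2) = 1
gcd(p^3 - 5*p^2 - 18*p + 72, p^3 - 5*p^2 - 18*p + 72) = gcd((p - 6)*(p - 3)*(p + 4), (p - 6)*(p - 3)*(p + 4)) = p^3 - 5*p^2 - 18*p + 72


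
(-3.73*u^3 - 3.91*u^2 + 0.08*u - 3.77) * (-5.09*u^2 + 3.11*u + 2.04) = 18.9857*u^5 + 8.3016*u^4 - 20.1765*u^3 + 11.4617*u^2 - 11.5615*u - 7.6908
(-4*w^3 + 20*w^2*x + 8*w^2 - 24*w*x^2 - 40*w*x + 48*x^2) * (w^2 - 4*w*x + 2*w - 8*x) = -4*w^5 + 36*w^4*x - 104*w^3*x^2 + 16*w^3 + 96*w^2*x^3 - 144*w^2*x + 416*w*x^2 - 384*x^3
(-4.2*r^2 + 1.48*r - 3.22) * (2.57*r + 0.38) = -10.794*r^3 + 2.2076*r^2 - 7.713*r - 1.2236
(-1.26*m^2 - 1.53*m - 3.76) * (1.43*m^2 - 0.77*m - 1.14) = -1.8018*m^4 - 1.2177*m^3 - 2.7623*m^2 + 4.6394*m + 4.2864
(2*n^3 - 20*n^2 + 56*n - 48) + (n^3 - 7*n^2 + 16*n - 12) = 3*n^3 - 27*n^2 + 72*n - 60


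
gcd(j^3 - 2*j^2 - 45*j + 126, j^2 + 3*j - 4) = 1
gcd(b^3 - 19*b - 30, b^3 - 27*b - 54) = b + 3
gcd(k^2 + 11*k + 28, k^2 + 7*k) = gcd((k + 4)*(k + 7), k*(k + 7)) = k + 7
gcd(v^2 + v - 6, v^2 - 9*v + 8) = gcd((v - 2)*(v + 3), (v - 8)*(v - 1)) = 1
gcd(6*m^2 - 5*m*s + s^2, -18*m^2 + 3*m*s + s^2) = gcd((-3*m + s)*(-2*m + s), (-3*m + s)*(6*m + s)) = -3*m + s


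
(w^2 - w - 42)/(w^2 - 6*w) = (w^2 - w - 42)/(w*(w - 6))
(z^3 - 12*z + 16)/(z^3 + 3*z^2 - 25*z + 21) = (z^3 - 12*z + 16)/(z^3 + 3*z^2 - 25*z + 21)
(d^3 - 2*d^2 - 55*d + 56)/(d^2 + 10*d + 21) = (d^2 - 9*d + 8)/(d + 3)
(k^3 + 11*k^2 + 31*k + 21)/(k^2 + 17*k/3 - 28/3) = 3*(k^2 + 4*k + 3)/(3*k - 4)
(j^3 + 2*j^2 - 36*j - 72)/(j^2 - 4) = (j^2 - 36)/(j - 2)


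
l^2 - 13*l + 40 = (l - 8)*(l - 5)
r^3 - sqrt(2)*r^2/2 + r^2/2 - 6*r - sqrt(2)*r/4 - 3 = (r + 1/2)*(r - 2*sqrt(2))*(r + 3*sqrt(2)/2)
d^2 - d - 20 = (d - 5)*(d + 4)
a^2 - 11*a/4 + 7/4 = (a - 7/4)*(a - 1)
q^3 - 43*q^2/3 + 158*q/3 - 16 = (q - 8)*(q - 6)*(q - 1/3)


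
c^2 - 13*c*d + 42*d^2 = (c - 7*d)*(c - 6*d)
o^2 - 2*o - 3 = (o - 3)*(o + 1)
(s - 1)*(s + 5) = s^2 + 4*s - 5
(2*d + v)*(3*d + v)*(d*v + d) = 6*d^3*v + 6*d^3 + 5*d^2*v^2 + 5*d^2*v + d*v^3 + d*v^2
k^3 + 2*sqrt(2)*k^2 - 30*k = k*(k - 3*sqrt(2))*(k + 5*sqrt(2))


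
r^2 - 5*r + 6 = (r - 3)*(r - 2)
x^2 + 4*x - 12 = (x - 2)*(x + 6)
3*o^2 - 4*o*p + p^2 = (-3*o + p)*(-o + p)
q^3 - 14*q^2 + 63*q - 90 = (q - 6)*(q - 5)*(q - 3)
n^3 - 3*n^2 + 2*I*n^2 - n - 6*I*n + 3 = (n - 3)*(n + I)^2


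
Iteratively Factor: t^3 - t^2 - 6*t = (t)*(t^2 - t - 6) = t*(t + 2)*(t - 3)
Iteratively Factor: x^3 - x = (x - 1)*(x^2 + x) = (x - 1)*(x + 1)*(x)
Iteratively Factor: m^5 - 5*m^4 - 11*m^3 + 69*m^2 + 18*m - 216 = (m + 2)*(m^4 - 7*m^3 + 3*m^2 + 63*m - 108) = (m - 3)*(m + 2)*(m^3 - 4*m^2 - 9*m + 36) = (m - 4)*(m - 3)*(m + 2)*(m^2 - 9) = (m - 4)*(m - 3)^2*(m + 2)*(m + 3)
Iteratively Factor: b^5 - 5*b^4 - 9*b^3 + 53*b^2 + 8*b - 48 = (b + 3)*(b^4 - 8*b^3 + 15*b^2 + 8*b - 16) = (b - 1)*(b + 3)*(b^3 - 7*b^2 + 8*b + 16) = (b - 4)*(b - 1)*(b + 3)*(b^2 - 3*b - 4) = (b - 4)*(b - 1)*(b + 1)*(b + 3)*(b - 4)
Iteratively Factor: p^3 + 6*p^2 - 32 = (p + 4)*(p^2 + 2*p - 8) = (p - 2)*(p + 4)*(p + 4)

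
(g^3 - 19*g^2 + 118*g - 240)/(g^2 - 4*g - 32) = (g^2 - 11*g + 30)/(g + 4)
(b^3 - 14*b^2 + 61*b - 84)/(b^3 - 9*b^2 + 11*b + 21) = (b - 4)/(b + 1)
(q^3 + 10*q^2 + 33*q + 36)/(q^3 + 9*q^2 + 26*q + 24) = (q + 3)/(q + 2)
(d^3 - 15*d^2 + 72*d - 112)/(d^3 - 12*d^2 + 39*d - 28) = (d - 4)/(d - 1)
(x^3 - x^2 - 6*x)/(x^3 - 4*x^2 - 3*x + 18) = x/(x - 3)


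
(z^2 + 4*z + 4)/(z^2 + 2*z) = (z + 2)/z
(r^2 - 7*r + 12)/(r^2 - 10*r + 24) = (r - 3)/(r - 6)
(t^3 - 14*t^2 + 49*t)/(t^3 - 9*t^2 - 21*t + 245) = t/(t + 5)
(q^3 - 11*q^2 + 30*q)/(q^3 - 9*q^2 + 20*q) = (q - 6)/(q - 4)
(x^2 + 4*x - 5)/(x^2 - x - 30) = (x - 1)/(x - 6)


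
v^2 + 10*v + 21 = (v + 3)*(v + 7)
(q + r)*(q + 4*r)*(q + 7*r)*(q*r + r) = q^4*r + 12*q^3*r^2 + q^3*r + 39*q^2*r^3 + 12*q^2*r^2 + 28*q*r^4 + 39*q*r^3 + 28*r^4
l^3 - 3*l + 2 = (l - 1)^2*(l + 2)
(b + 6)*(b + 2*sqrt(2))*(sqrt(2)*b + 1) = sqrt(2)*b^3 + 5*b^2 + 6*sqrt(2)*b^2 + 2*sqrt(2)*b + 30*b + 12*sqrt(2)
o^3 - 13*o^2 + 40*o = o*(o - 8)*(o - 5)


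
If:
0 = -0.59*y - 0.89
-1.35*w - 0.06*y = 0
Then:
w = 0.07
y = -1.51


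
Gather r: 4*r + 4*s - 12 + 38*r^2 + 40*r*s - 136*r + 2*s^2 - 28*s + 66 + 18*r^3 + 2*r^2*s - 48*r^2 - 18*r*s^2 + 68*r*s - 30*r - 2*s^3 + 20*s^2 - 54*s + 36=18*r^3 + r^2*(2*s - 10) + r*(-18*s^2 + 108*s - 162) - 2*s^3 + 22*s^2 - 78*s + 90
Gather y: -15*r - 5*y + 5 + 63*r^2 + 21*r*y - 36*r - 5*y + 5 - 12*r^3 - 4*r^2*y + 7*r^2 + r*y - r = -12*r^3 + 70*r^2 - 52*r + y*(-4*r^2 + 22*r - 10) + 10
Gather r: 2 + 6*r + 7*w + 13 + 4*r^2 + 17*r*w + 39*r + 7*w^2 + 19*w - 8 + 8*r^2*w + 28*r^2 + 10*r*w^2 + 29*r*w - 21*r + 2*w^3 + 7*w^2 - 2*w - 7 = r^2*(8*w + 32) + r*(10*w^2 + 46*w + 24) + 2*w^3 + 14*w^2 + 24*w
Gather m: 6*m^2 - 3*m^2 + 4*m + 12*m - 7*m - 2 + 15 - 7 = 3*m^2 + 9*m + 6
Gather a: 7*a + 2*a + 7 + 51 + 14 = 9*a + 72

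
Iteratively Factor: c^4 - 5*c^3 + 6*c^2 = (c)*(c^3 - 5*c^2 + 6*c) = c*(c - 2)*(c^2 - 3*c) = c*(c - 3)*(c - 2)*(c)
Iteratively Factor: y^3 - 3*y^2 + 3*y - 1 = (y - 1)*(y^2 - 2*y + 1) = (y - 1)^2*(y - 1)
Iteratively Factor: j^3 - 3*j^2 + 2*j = (j)*(j^2 - 3*j + 2) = j*(j - 2)*(j - 1)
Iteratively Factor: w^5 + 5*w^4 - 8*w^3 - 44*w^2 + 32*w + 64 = (w - 2)*(w^4 + 7*w^3 + 6*w^2 - 32*w - 32) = (w - 2)*(w + 4)*(w^3 + 3*w^2 - 6*w - 8) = (w - 2)*(w + 4)^2*(w^2 - w - 2) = (w - 2)^2*(w + 4)^2*(w + 1)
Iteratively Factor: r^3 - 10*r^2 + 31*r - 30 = (r - 3)*(r^2 - 7*r + 10) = (r - 5)*(r - 3)*(r - 2)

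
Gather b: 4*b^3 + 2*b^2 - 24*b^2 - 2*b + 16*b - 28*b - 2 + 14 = 4*b^3 - 22*b^2 - 14*b + 12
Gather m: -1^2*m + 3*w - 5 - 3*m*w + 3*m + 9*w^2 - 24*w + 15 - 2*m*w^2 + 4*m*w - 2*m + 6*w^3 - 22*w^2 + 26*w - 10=m*(-2*w^2 + w) + 6*w^3 - 13*w^2 + 5*w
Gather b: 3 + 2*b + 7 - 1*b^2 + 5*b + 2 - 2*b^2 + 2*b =-3*b^2 + 9*b + 12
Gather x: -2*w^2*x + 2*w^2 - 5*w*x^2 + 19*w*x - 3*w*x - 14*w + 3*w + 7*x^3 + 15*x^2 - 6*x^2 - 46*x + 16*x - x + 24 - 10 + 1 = 2*w^2 - 11*w + 7*x^3 + x^2*(9 - 5*w) + x*(-2*w^2 + 16*w - 31) + 15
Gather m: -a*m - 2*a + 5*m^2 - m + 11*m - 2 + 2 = -2*a + 5*m^2 + m*(10 - a)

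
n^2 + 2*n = n*(n + 2)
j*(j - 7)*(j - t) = j^3 - j^2*t - 7*j^2 + 7*j*t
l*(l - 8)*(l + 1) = l^3 - 7*l^2 - 8*l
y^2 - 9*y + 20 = (y - 5)*(y - 4)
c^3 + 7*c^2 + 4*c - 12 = (c - 1)*(c + 2)*(c + 6)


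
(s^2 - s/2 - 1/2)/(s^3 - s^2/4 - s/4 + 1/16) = 8*(s - 1)/(8*s^2 - 6*s + 1)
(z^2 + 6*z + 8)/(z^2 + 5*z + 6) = (z + 4)/(z + 3)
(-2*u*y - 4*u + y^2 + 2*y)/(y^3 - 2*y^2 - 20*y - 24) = (-2*u + y)/(y^2 - 4*y - 12)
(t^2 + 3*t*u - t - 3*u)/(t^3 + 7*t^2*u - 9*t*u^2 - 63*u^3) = (t - 1)/(t^2 + 4*t*u - 21*u^2)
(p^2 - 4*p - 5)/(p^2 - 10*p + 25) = (p + 1)/(p - 5)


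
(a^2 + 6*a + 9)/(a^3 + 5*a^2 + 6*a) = (a + 3)/(a*(a + 2))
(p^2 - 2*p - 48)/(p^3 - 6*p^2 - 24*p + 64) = (p + 6)/(p^2 + 2*p - 8)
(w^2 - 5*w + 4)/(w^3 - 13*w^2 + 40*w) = (w^2 - 5*w + 4)/(w*(w^2 - 13*w + 40))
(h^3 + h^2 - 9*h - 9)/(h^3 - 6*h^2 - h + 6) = (h^2 - 9)/(h^2 - 7*h + 6)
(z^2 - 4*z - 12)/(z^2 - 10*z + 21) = (z^2 - 4*z - 12)/(z^2 - 10*z + 21)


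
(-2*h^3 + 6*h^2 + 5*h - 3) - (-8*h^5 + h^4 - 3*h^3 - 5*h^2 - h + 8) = 8*h^5 - h^4 + h^3 + 11*h^2 + 6*h - 11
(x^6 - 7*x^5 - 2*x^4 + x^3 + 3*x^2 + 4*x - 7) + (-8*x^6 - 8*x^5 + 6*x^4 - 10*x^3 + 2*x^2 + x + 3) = -7*x^6 - 15*x^5 + 4*x^4 - 9*x^3 + 5*x^2 + 5*x - 4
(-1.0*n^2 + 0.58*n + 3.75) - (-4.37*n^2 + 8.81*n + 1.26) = 3.37*n^2 - 8.23*n + 2.49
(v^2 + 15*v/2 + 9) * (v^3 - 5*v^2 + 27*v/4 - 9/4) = v^5 + 5*v^4/2 - 87*v^3/4 + 27*v^2/8 + 351*v/8 - 81/4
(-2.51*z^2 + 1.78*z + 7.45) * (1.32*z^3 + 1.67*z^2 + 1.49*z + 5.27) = -3.3132*z^5 - 1.8421*z^4 + 9.0667*z^3 + 1.866*z^2 + 20.4811*z + 39.2615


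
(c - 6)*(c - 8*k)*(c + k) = c^3 - 7*c^2*k - 6*c^2 - 8*c*k^2 + 42*c*k + 48*k^2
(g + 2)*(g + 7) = g^2 + 9*g + 14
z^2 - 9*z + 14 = (z - 7)*(z - 2)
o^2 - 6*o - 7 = (o - 7)*(o + 1)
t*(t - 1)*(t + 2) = t^3 + t^2 - 2*t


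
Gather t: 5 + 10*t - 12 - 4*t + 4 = 6*t - 3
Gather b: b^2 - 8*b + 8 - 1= b^2 - 8*b + 7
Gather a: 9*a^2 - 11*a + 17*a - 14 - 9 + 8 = 9*a^2 + 6*a - 15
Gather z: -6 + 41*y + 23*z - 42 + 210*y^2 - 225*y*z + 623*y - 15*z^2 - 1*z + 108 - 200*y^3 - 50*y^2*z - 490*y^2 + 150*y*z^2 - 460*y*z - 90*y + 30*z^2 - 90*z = -200*y^3 - 280*y^2 + 574*y + z^2*(150*y + 15) + z*(-50*y^2 - 685*y - 68) + 60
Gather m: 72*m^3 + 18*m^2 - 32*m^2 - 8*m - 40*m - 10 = 72*m^3 - 14*m^2 - 48*m - 10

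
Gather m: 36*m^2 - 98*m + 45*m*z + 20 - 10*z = 36*m^2 + m*(45*z - 98) - 10*z + 20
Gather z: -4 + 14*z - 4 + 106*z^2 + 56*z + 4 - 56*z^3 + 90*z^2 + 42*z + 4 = -56*z^3 + 196*z^2 + 112*z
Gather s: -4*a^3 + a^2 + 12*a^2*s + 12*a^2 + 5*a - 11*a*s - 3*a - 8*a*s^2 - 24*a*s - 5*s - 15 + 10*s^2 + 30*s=-4*a^3 + 13*a^2 + 2*a + s^2*(10 - 8*a) + s*(12*a^2 - 35*a + 25) - 15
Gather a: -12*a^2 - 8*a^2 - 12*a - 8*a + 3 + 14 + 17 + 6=-20*a^2 - 20*a + 40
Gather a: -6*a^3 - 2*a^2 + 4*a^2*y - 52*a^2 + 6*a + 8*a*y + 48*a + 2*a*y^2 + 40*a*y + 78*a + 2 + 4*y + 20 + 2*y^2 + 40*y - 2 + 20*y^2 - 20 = -6*a^3 + a^2*(4*y - 54) + a*(2*y^2 + 48*y + 132) + 22*y^2 + 44*y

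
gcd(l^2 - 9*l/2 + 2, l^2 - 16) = l - 4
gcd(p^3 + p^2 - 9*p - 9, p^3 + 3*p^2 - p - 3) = p^2 + 4*p + 3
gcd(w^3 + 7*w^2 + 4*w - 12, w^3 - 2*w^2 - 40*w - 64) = w + 2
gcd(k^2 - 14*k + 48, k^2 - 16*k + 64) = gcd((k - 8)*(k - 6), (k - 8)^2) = k - 8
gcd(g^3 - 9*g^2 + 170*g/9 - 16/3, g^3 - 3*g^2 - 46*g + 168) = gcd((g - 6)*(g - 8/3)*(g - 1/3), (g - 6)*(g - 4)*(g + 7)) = g - 6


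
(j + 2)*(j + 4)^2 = j^3 + 10*j^2 + 32*j + 32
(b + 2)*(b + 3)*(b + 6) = b^3 + 11*b^2 + 36*b + 36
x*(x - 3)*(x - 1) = x^3 - 4*x^2 + 3*x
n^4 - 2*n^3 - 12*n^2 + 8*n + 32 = (n - 4)*(n - 2)*(n + 2)^2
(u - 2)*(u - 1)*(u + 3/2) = u^3 - 3*u^2/2 - 5*u/2 + 3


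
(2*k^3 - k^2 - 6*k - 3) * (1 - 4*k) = -8*k^4 + 6*k^3 + 23*k^2 + 6*k - 3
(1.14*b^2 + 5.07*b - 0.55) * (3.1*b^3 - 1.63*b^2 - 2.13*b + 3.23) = 3.534*b^5 + 13.8588*b^4 - 12.3973*b^3 - 6.2204*b^2 + 17.5476*b - 1.7765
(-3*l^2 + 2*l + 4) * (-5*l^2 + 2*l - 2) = 15*l^4 - 16*l^3 - 10*l^2 + 4*l - 8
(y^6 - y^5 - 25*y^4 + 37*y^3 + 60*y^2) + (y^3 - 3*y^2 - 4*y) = y^6 - y^5 - 25*y^4 + 38*y^3 + 57*y^2 - 4*y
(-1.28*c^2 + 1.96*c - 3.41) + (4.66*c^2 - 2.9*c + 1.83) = 3.38*c^2 - 0.94*c - 1.58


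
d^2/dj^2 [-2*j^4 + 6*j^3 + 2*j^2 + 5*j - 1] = -24*j^2 + 36*j + 4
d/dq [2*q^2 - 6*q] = 4*q - 6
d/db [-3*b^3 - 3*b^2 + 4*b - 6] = -9*b^2 - 6*b + 4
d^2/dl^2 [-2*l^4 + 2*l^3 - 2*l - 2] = 12*l*(1 - 2*l)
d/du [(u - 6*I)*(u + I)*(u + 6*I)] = 3*u^2 + 2*I*u + 36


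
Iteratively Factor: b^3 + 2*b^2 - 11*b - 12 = (b + 4)*(b^2 - 2*b - 3) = (b + 1)*(b + 4)*(b - 3)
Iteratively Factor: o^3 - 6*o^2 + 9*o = (o - 3)*(o^2 - 3*o) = (o - 3)^2*(o)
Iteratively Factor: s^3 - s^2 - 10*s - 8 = (s + 2)*(s^2 - 3*s - 4) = (s + 1)*(s + 2)*(s - 4)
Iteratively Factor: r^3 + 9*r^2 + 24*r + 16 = (r + 1)*(r^2 + 8*r + 16) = (r + 1)*(r + 4)*(r + 4)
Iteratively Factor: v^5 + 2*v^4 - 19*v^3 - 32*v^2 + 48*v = (v + 3)*(v^4 - v^3 - 16*v^2 + 16*v) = v*(v + 3)*(v^3 - v^2 - 16*v + 16) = v*(v + 3)*(v + 4)*(v^2 - 5*v + 4) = v*(v - 4)*(v + 3)*(v + 4)*(v - 1)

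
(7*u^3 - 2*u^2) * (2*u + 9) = 14*u^4 + 59*u^3 - 18*u^2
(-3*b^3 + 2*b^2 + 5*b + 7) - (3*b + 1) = -3*b^3 + 2*b^2 + 2*b + 6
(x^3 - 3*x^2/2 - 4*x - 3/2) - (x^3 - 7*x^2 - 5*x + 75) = 11*x^2/2 + x - 153/2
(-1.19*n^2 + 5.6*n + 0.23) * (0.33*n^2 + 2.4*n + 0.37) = -0.3927*n^4 - 1.008*n^3 + 13.0756*n^2 + 2.624*n + 0.0851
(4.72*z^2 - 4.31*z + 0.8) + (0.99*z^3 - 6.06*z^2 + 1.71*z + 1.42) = 0.99*z^3 - 1.34*z^2 - 2.6*z + 2.22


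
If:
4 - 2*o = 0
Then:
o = 2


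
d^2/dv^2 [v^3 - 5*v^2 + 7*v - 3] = 6*v - 10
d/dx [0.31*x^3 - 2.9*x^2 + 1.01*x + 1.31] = 0.93*x^2 - 5.8*x + 1.01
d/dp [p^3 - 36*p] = 3*p^2 - 36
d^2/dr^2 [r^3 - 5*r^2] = 6*r - 10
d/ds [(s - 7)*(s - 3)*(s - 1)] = 3*s^2 - 22*s + 31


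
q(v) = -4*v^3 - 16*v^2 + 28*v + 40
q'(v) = -12*v^2 - 32*v + 28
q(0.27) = 46.31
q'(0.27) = 18.49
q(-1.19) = -9.24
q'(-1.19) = 49.09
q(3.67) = -270.47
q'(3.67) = -251.07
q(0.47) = 49.21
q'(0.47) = 10.31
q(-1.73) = -35.62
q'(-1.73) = 47.45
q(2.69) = -78.32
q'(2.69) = -144.91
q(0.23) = 45.54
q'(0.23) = 20.01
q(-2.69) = -73.24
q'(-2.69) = 27.25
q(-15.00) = 9520.00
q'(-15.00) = -2192.00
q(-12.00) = 4312.00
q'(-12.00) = -1316.00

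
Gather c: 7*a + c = 7*a + c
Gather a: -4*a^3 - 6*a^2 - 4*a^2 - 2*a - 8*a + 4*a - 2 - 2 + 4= -4*a^3 - 10*a^2 - 6*a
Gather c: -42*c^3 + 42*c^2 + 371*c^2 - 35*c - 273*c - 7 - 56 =-42*c^3 + 413*c^2 - 308*c - 63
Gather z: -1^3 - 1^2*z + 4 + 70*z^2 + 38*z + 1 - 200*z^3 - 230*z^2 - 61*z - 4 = -200*z^3 - 160*z^2 - 24*z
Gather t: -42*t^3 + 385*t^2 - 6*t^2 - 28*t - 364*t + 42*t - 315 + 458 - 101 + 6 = -42*t^3 + 379*t^2 - 350*t + 48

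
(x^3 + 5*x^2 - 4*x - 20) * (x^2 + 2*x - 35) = x^5 + 7*x^4 - 29*x^3 - 203*x^2 + 100*x + 700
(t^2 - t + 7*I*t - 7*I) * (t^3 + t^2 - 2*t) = t^5 + 7*I*t^4 - 3*t^3 + 2*t^2 - 21*I*t^2 + 14*I*t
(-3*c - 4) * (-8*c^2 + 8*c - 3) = 24*c^3 + 8*c^2 - 23*c + 12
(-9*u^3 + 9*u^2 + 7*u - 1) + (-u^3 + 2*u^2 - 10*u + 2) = -10*u^3 + 11*u^2 - 3*u + 1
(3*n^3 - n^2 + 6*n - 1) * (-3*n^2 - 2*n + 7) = -9*n^5 - 3*n^4 + 5*n^3 - 16*n^2 + 44*n - 7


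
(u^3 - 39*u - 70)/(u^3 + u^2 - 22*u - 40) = (u^2 - 2*u - 35)/(u^2 - u - 20)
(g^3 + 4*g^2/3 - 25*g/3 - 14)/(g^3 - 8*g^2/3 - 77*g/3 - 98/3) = (g - 3)/(g - 7)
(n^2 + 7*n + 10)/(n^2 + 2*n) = (n + 5)/n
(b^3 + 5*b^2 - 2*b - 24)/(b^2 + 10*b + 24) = (b^2 + b - 6)/(b + 6)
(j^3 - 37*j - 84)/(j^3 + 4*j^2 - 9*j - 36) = (j - 7)/(j - 3)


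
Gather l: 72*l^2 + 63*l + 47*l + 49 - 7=72*l^2 + 110*l + 42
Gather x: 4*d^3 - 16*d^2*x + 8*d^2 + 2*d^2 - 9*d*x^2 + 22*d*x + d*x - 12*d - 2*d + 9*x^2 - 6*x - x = 4*d^3 + 10*d^2 - 14*d + x^2*(9 - 9*d) + x*(-16*d^2 + 23*d - 7)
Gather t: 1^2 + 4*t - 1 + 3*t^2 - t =3*t^2 + 3*t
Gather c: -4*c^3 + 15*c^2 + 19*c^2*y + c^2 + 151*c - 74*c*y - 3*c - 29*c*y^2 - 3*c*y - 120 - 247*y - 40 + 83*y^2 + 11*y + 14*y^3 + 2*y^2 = -4*c^3 + c^2*(19*y + 16) + c*(-29*y^2 - 77*y + 148) + 14*y^3 + 85*y^2 - 236*y - 160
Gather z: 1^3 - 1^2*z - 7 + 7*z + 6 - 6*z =0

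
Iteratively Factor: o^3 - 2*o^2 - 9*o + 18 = (o - 2)*(o^2 - 9) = (o - 2)*(o + 3)*(o - 3)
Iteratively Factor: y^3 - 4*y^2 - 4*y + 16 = (y - 2)*(y^2 - 2*y - 8) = (y - 4)*(y - 2)*(y + 2)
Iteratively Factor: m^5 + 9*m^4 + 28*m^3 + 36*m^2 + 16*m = (m + 1)*(m^4 + 8*m^3 + 20*m^2 + 16*m) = (m + 1)*(m + 4)*(m^3 + 4*m^2 + 4*m) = m*(m + 1)*(m + 4)*(m^2 + 4*m + 4) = m*(m + 1)*(m + 2)*(m + 4)*(m + 2)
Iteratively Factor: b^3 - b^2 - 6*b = (b + 2)*(b^2 - 3*b) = b*(b + 2)*(b - 3)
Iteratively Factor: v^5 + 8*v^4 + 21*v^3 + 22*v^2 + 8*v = (v + 1)*(v^4 + 7*v^3 + 14*v^2 + 8*v) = (v + 1)*(v + 4)*(v^3 + 3*v^2 + 2*v) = (v + 1)^2*(v + 4)*(v^2 + 2*v) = (v + 1)^2*(v + 2)*(v + 4)*(v)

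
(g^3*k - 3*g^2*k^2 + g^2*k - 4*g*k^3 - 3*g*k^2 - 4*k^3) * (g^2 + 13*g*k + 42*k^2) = g^5*k + 10*g^4*k^2 + g^4*k - g^3*k^3 + 10*g^3*k^2 - 178*g^2*k^4 - g^2*k^3 - 168*g*k^5 - 178*g*k^4 - 168*k^5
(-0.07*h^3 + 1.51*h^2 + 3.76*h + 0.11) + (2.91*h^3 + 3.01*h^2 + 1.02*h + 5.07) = 2.84*h^3 + 4.52*h^2 + 4.78*h + 5.18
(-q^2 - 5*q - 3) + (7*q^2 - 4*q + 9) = 6*q^2 - 9*q + 6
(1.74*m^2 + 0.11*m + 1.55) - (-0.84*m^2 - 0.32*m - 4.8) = 2.58*m^2 + 0.43*m + 6.35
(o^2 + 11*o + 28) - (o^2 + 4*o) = 7*o + 28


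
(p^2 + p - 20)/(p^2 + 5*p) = (p - 4)/p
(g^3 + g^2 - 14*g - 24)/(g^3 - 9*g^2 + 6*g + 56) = (g + 3)/(g - 7)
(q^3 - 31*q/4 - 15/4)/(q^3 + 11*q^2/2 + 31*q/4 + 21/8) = 2*(2*q^2 - q - 15)/(4*q^2 + 20*q + 21)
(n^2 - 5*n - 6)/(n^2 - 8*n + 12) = (n + 1)/(n - 2)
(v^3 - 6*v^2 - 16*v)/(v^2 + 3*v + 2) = v*(v - 8)/(v + 1)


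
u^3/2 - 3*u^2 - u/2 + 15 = (u/2 + 1)*(u - 5)*(u - 3)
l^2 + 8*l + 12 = (l + 2)*(l + 6)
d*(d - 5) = d^2 - 5*d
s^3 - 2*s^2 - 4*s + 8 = (s - 2)^2*(s + 2)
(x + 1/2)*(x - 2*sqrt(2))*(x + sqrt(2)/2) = x^3 - 3*sqrt(2)*x^2/2 + x^2/2 - 2*x - 3*sqrt(2)*x/4 - 1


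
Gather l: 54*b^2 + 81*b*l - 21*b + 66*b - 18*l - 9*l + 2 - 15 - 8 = 54*b^2 + 45*b + l*(81*b - 27) - 21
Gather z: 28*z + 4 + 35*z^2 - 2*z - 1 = 35*z^2 + 26*z + 3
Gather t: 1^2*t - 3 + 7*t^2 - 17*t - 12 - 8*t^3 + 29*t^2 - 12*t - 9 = -8*t^3 + 36*t^2 - 28*t - 24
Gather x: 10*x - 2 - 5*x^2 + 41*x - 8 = -5*x^2 + 51*x - 10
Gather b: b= b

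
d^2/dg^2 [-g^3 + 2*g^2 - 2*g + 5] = 4 - 6*g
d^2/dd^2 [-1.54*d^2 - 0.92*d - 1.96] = -3.08000000000000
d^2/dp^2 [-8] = 0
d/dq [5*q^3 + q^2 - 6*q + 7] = 15*q^2 + 2*q - 6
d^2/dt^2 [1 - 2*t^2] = -4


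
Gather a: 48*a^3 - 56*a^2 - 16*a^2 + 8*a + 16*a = 48*a^3 - 72*a^2 + 24*a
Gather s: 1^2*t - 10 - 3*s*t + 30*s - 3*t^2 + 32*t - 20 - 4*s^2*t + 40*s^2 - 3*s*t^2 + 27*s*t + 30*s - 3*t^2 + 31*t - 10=s^2*(40 - 4*t) + s*(-3*t^2 + 24*t + 60) - 6*t^2 + 64*t - 40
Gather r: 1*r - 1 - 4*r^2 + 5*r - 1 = -4*r^2 + 6*r - 2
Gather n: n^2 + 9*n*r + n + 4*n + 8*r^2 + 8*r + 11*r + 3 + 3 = n^2 + n*(9*r + 5) + 8*r^2 + 19*r + 6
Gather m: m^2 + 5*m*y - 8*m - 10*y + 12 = m^2 + m*(5*y - 8) - 10*y + 12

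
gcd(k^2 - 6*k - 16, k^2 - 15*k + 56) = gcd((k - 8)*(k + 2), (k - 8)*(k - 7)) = k - 8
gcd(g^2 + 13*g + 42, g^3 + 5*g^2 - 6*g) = g + 6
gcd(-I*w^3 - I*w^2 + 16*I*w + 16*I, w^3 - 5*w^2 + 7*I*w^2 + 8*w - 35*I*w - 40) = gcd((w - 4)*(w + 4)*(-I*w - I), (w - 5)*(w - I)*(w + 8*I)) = 1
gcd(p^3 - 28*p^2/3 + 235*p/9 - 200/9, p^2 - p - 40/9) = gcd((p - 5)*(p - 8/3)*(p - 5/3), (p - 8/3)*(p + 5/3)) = p - 8/3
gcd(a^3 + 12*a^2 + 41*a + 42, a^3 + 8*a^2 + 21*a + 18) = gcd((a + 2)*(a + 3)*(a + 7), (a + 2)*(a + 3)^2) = a^2 + 5*a + 6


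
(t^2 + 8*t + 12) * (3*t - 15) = 3*t^3 + 9*t^2 - 84*t - 180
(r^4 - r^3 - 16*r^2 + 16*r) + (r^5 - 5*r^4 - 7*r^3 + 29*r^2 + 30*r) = r^5 - 4*r^4 - 8*r^3 + 13*r^2 + 46*r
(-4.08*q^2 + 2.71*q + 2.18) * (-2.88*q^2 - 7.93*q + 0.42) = 11.7504*q^4 + 24.5496*q^3 - 29.4823*q^2 - 16.1492*q + 0.9156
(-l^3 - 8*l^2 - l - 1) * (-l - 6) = l^4 + 14*l^3 + 49*l^2 + 7*l + 6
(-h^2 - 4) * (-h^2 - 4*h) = h^4 + 4*h^3 + 4*h^2 + 16*h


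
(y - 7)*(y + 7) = y^2 - 49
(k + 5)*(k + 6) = k^2 + 11*k + 30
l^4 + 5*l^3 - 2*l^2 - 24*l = l*(l - 2)*(l + 3)*(l + 4)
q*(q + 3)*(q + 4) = q^3 + 7*q^2 + 12*q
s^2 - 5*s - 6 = (s - 6)*(s + 1)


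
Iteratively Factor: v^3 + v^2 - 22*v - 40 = (v + 4)*(v^2 - 3*v - 10) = (v - 5)*(v + 4)*(v + 2)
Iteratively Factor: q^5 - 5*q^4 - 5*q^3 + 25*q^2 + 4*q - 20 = (q + 1)*(q^4 - 6*q^3 + q^2 + 24*q - 20) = (q - 5)*(q + 1)*(q^3 - q^2 - 4*q + 4) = (q - 5)*(q - 2)*(q + 1)*(q^2 + q - 2) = (q - 5)*(q - 2)*(q - 1)*(q + 1)*(q + 2)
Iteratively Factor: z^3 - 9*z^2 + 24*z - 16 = (z - 4)*(z^2 - 5*z + 4) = (z - 4)*(z - 1)*(z - 4)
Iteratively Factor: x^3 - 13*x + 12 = (x - 3)*(x^2 + 3*x - 4) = (x - 3)*(x + 4)*(x - 1)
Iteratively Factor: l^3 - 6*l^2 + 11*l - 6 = (l - 1)*(l^2 - 5*l + 6) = (l - 3)*(l - 1)*(l - 2)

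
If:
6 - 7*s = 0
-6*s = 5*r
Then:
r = -36/35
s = 6/7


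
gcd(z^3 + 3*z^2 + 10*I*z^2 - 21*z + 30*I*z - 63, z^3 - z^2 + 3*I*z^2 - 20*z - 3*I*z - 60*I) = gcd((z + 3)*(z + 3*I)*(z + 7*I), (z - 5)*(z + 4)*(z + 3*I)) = z + 3*I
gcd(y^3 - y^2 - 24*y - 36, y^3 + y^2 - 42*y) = y - 6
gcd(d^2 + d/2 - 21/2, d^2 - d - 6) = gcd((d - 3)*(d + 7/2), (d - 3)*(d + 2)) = d - 3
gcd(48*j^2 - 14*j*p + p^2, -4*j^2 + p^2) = 1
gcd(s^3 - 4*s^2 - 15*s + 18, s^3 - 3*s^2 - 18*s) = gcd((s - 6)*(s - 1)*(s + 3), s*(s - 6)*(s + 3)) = s^2 - 3*s - 18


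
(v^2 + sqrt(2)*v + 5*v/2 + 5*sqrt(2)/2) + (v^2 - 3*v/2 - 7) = 2*v^2 + v + sqrt(2)*v - 7 + 5*sqrt(2)/2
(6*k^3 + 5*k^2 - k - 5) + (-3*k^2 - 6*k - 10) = 6*k^3 + 2*k^2 - 7*k - 15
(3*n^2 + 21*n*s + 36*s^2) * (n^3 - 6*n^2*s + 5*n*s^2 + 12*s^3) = 3*n^5 + 3*n^4*s - 75*n^3*s^2 - 75*n^2*s^3 + 432*n*s^4 + 432*s^5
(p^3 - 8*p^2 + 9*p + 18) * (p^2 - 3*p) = p^5 - 11*p^4 + 33*p^3 - 9*p^2 - 54*p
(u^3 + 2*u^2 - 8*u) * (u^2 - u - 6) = u^5 + u^4 - 16*u^3 - 4*u^2 + 48*u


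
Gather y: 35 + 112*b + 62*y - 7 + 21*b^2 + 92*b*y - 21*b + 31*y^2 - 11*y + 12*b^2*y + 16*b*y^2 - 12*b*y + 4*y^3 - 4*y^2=21*b^2 + 91*b + 4*y^3 + y^2*(16*b + 27) + y*(12*b^2 + 80*b + 51) + 28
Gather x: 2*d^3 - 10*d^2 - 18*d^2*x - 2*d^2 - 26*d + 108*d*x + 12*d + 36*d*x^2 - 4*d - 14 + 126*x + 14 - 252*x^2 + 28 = 2*d^3 - 12*d^2 - 18*d + x^2*(36*d - 252) + x*(-18*d^2 + 108*d + 126) + 28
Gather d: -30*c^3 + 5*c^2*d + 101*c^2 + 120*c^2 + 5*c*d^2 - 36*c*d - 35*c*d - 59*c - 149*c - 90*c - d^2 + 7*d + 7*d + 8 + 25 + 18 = -30*c^3 + 221*c^2 - 298*c + d^2*(5*c - 1) + d*(5*c^2 - 71*c + 14) + 51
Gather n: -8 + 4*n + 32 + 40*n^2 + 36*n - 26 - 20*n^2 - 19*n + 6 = 20*n^2 + 21*n + 4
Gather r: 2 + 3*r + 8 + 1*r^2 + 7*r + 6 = r^2 + 10*r + 16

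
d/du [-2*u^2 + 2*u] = 2 - 4*u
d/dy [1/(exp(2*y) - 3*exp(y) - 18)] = (3 - 2*exp(y))*exp(y)/(-exp(2*y) + 3*exp(y) + 18)^2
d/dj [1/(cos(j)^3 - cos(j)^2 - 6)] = (3*cos(j) - 2)*sin(j)*cos(j)/(-cos(j)^3 + cos(j)^2 + 6)^2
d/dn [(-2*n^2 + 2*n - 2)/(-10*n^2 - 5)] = 2*(2*n^2 - 2*n - 1)/(5*(4*n^4 + 4*n^2 + 1))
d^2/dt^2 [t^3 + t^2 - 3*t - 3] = 6*t + 2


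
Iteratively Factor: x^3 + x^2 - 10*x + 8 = (x - 2)*(x^2 + 3*x - 4) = (x - 2)*(x + 4)*(x - 1)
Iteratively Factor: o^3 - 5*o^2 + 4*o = (o - 4)*(o^2 - o) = (o - 4)*(o - 1)*(o)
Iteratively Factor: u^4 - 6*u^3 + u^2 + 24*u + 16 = (u - 4)*(u^3 - 2*u^2 - 7*u - 4) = (u - 4)^2*(u^2 + 2*u + 1) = (u - 4)^2*(u + 1)*(u + 1)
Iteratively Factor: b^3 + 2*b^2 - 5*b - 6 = (b + 1)*(b^2 + b - 6) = (b + 1)*(b + 3)*(b - 2)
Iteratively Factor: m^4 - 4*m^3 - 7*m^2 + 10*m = (m)*(m^3 - 4*m^2 - 7*m + 10) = m*(m - 5)*(m^2 + m - 2) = m*(m - 5)*(m - 1)*(m + 2)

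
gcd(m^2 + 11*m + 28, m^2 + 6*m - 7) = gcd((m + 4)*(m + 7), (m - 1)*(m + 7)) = m + 7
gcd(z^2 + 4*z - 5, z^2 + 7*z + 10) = z + 5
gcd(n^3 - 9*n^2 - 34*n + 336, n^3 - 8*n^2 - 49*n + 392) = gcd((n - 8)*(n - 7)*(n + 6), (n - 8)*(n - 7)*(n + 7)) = n^2 - 15*n + 56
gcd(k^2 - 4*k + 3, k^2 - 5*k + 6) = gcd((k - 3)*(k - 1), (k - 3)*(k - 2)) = k - 3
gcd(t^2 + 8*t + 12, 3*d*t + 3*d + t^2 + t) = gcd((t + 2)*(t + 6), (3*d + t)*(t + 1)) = 1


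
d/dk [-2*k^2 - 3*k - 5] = -4*k - 3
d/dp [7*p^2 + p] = 14*p + 1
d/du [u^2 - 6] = 2*u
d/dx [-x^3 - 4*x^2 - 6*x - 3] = -3*x^2 - 8*x - 6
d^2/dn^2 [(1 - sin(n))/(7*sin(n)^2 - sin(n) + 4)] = (49*sin(n)^5 - 189*sin(n)^4 - 245*sin(n)^3 + 409*sin(n)^2 + 138*sin(n) - 62)/(7*sin(n)^2 - sin(n) + 4)^3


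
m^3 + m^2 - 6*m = m*(m - 2)*(m + 3)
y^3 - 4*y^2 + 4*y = y*(y - 2)^2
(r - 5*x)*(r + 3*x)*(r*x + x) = r^3*x - 2*r^2*x^2 + r^2*x - 15*r*x^3 - 2*r*x^2 - 15*x^3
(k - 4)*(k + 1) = k^2 - 3*k - 4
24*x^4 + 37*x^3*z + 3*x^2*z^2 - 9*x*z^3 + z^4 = (-8*x + z)*(-3*x + z)*(x + z)^2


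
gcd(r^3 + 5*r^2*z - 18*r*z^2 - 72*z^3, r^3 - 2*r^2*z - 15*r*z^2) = r + 3*z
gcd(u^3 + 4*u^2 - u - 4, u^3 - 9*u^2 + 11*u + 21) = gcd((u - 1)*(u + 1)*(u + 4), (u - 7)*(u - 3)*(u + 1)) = u + 1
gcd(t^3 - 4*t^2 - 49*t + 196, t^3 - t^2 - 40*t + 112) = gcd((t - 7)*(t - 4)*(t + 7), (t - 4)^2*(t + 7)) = t^2 + 3*t - 28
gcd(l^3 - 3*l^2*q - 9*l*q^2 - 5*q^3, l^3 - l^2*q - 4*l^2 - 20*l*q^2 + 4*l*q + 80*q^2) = -l + 5*q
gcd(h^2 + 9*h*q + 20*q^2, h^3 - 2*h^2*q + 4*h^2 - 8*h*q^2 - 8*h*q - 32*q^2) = 1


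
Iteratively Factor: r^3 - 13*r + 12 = (r + 4)*(r^2 - 4*r + 3) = (r - 1)*(r + 4)*(r - 3)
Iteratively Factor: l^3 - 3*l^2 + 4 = (l - 2)*(l^2 - l - 2) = (l - 2)*(l + 1)*(l - 2)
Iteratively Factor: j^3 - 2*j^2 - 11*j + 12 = (j - 1)*(j^2 - j - 12) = (j - 4)*(j - 1)*(j + 3)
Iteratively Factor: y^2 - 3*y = (y - 3)*(y)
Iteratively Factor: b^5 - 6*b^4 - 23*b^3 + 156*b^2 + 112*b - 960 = (b - 4)*(b^4 - 2*b^3 - 31*b^2 + 32*b + 240) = (b - 4)*(b + 4)*(b^3 - 6*b^2 - 7*b + 60) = (b - 4)^2*(b + 4)*(b^2 - 2*b - 15) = (b - 4)^2*(b + 3)*(b + 4)*(b - 5)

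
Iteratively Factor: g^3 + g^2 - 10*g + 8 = (g - 1)*(g^2 + 2*g - 8) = (g - 2)*(g - 1)*(g + 4)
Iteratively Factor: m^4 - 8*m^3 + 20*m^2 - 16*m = (m)*(m^3 - 8*m^2 + 20*m - 16) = m*(m - 2)*(m^2 - 6*m + 8) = m*(m - 2)^2*(m - 4)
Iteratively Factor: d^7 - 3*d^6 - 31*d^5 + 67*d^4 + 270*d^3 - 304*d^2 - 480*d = (d)*(d^6 - 3*d^5 - 31*d^4 + 67*d^3 + 270*d^2 - 304*d - 480) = d*(d - 4)*(d^5 + d^4 - 27*d^3 - 41*d^2 + 106*d + 120) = d*(d - 4)*(d + 4)*(d^4 - 3*d^3 - 15*d^2 + 19*d + 30) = d*(d - 4)*(d + 3)*(d + 4)*(d^3 - 6*d^2 + 3*d + 10) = d*(d - 4)*(d - 2)*(d + 3)*(d + 4)*(d^2 - 4*d - 5) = d*(d - 4)*(d - 2)*(d + 1)*(d + 3)*(d + 4)*(d - 5)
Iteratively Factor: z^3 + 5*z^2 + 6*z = (z)*(z^2 + 5*z + 6) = z*(z + 2)*(z + 3)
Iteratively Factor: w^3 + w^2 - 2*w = (w - 1)*(w^2 + 2*w) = (w - 1)*(w + 2)*(w)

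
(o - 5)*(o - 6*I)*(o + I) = o^3 - 5*o^2 - 5*I*o^2 + 6*o + 25*I*o - 30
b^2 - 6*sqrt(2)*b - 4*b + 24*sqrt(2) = (b - 4)*(b - 6*sqrt(2))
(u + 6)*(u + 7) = u^2 + 13*u + 42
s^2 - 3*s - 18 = (s - 6)*(s + 3)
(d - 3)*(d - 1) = d^2 - 4*d + 3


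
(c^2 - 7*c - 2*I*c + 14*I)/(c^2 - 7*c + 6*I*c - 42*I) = (c - 2*I)/(c + 6*I)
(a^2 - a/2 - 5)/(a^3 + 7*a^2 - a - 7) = (a^2 - a/2 - 5)/(a^3 + 7*a^2 - a - 7)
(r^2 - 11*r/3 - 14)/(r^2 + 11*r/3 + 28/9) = 3*(r - 6)/(3*r + 4)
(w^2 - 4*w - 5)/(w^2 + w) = (w - 5)/w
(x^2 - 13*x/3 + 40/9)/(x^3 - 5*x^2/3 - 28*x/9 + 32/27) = 3*(3*x - 5)/(9*x^2 + 9*x - 4)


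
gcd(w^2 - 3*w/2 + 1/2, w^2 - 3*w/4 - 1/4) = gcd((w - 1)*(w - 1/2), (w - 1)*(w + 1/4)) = w - 1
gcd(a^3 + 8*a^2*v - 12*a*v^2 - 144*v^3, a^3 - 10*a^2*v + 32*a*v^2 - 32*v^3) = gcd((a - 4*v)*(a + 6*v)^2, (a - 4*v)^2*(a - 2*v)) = -a + 4*v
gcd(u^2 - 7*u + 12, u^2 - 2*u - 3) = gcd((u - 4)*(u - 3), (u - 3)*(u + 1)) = u - 3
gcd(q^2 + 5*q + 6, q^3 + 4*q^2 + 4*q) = q + 2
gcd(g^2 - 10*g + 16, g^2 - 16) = 1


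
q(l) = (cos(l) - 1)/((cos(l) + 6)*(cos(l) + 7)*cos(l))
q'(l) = (cos(l) - 1)*sin(l)/((cos(l) + 6)*(cos(l) + 7)*cos(l)^2) + (cos(l) - 1)*sin(l)/((cos(l) + 6)*(cos(l) + 7)^2*cos(l)) + (cos(l) - 1)*sin(l)/((cos(l) + 6)^2*(cos(l) + 7)*cos(l)) - sin(l)/((cos(l) + 6)*(cos(l) + 7)*cos(l))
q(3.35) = 0.07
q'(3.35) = 0.00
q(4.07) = 0.08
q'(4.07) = 0.04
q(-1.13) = -0.03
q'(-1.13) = 0.11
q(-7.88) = 0.95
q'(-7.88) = 35.16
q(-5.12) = -0.03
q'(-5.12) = -0.13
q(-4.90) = -0.10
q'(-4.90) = -0.66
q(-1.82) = 0.13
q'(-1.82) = 0.37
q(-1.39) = -0.10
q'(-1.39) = 0.72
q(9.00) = 0.07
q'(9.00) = -0.00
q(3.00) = 0.07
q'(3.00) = 0.00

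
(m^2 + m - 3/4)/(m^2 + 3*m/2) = (m - 1/2)/m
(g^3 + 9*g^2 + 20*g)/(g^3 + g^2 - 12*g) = (g + 5)/(g - 3)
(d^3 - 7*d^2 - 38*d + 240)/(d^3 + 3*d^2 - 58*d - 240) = (d - 5)/(d + 5)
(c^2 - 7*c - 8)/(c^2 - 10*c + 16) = (c + 1)/(c - 2)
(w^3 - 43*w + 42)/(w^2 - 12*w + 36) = (w^2 + 6*w - 7)/(w - 6)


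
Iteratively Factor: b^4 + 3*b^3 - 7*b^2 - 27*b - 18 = (b + 3)*(b^3 - 7*b - 6) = (b + 1)*(b + 3)*(b^2 - b - 6) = (b + 1)*(b + 2)*(b + 3)*(b - 3)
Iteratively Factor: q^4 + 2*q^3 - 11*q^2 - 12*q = (q + 4)*(q^3 - 2*q^2 - 3*q) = (q + 1)*(q + 4)*(q^2 - 3*q) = q*(q + 1)*(q + 4)*(q - 3)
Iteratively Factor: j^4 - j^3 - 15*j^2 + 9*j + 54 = (j - 3)*(j^3 + 2*j^2 - 9*j - 18) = (j - 3)*(j + 2)*(j^2 - 9) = (j - 3)*(j + 2)*(j + 3)*(j - 3)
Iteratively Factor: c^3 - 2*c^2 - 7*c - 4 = (c + 1)*(c^2 - 3*c - 4) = (c + 1)^2*(c - 4)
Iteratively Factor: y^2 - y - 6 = (y + 2)*(y - 3)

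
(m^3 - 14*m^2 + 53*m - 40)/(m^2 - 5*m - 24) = (m^2 - 6*m + 5)/(m + 3)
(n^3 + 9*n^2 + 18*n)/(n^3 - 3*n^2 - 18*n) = (n + 6)/(n - 6)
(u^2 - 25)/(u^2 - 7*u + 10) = (u + 5)/(u - 2)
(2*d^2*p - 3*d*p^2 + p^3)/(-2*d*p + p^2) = -d + p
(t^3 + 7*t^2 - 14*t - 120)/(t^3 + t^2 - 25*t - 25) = (t^2 + 2*t - 24)/(t^2 - 4*t - 5)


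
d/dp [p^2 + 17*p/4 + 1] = 2*p + 17/4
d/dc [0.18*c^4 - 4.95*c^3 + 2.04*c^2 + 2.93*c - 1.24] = 0.72*c^3 - 14.85*c^2 + 4.08*c + 2.93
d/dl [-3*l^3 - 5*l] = -9*l^2 - 5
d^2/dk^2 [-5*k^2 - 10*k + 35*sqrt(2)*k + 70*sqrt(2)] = -10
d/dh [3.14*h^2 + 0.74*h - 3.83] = 6.28*h + 0.74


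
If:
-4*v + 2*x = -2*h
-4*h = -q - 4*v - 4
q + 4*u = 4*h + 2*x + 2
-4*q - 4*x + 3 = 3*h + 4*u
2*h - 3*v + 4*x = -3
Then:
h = 1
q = 4/5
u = 3/5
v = -1/5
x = -7/5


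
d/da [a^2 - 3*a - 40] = 2*a - 3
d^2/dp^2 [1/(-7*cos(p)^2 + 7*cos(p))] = ((1 - cos(2*p))^2 + 15*cos(p)/4 + 3*cos(2*p)/2 - 3*cos(3*p)/4 - 9/2)/(7*(cos(p) - 1)^3*cos(p)^3)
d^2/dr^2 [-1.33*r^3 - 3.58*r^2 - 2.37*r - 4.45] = -7.98*r - 7.16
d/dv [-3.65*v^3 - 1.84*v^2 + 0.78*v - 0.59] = -10.95*v^2 - 3.68*v + 0.78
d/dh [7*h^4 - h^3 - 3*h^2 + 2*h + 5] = 28*h^3 - 3*h^2 - 6*h + 2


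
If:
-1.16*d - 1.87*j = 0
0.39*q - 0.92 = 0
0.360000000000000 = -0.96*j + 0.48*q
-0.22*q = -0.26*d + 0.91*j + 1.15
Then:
No Solution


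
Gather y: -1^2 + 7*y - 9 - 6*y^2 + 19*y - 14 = -6*y^2 + 26*y - 24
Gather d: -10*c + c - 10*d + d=-9*c - 9*d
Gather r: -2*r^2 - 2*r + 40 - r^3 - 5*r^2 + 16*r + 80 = -r^3 - 7*r^2 + 14*r + 120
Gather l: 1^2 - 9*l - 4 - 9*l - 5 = -18*l - 8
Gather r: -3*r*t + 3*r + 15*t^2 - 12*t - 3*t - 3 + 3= r*(3 - 3*t) + 15*t^2 - 15*t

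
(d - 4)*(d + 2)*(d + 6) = d^3 + 4*d^2 - 20*d - 48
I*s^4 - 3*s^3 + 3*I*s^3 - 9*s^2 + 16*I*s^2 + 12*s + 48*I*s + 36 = (s + 3)*(s - 2*I)*(s + 6*I)*(I*s + 1)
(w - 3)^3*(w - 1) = w^4 - 10*w^3 + 36*w^2 - 54*w + 27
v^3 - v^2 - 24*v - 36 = (v - 6)*(v + 2)*(v + 3)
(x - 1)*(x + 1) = x^2 - 1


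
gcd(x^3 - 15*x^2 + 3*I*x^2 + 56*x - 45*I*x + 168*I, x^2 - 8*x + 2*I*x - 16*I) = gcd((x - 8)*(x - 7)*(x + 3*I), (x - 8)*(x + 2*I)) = x - 8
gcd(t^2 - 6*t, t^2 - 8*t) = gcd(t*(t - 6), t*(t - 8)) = t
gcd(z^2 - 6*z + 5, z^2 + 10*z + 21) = 1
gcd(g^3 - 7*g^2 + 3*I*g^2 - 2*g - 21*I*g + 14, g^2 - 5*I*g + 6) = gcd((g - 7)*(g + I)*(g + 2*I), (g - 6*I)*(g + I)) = g + I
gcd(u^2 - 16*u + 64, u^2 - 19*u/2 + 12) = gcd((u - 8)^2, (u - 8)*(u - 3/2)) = u - 8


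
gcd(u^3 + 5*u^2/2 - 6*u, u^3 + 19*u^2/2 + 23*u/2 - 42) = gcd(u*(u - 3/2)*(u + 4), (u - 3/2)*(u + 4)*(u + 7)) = u^2 + 5*u/2 - 6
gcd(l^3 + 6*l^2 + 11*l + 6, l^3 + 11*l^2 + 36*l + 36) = l^2 + 5*l + 6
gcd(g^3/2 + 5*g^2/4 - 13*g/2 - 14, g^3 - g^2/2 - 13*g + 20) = g + 4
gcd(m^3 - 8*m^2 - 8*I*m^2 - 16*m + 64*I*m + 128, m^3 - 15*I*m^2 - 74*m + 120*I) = m - 4*I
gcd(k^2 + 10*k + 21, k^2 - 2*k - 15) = k + 3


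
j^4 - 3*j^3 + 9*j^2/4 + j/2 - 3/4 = (j - 3/2)*(j - 1)^2*(j + 1/2)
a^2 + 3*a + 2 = (a + 1)*(a + 2)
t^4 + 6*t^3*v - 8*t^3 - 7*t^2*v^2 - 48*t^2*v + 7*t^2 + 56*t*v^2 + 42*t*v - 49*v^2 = (t - 7)*(t - 1)*(t - v)*(t + 7*v)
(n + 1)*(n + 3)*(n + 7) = n^3 + 11*n^2 + 31*n + 21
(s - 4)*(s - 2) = s^2 - 6*s + 8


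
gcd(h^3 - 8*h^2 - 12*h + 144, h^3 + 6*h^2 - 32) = h + 4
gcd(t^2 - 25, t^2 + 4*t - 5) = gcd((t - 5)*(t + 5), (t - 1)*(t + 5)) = t + 5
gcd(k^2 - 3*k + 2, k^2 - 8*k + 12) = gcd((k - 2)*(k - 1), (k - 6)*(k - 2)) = k - 2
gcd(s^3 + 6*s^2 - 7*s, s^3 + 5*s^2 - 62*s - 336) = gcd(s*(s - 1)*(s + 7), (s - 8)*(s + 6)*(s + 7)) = s + 7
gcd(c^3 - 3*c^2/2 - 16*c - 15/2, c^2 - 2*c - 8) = 1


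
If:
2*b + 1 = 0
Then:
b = -1/2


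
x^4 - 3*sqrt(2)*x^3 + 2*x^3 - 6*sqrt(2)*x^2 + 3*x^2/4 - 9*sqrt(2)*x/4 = x*(x + 1/2)*(x + 3/2)*(x - 3*sqrt(2))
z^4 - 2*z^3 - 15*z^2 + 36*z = z*(z - 3)^2*(z + 4)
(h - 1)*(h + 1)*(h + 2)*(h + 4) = h^4 + 6*h^3 + 7*h^2 - 6*h - 8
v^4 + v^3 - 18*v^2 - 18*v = v*(v + 1)*(v - 3*sqrt(2))*(v + 3*sqrt(2))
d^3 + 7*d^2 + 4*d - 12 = (d - 1)*(d + 2)*(d + 6)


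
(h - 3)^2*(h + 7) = h^3 + h^2 - 33*h + 63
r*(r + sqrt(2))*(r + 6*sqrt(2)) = r^3 + 7*sqrt(2)*r^2 + 12*r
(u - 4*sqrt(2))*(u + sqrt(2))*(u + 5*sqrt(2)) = u^3 + 2*sqrt(2)*u^2 - 38*u - 40*sqrt(2)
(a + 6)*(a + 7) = a^2 + 13*a + 42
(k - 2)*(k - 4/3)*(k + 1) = k^3 - 7*k^2/3 - 2*k/3 + 8/3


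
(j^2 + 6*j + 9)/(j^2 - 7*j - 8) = (j^2 + 6*j + 9)/(j^2 - 7*j - 8)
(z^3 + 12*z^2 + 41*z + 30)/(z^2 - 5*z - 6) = (z^2 + 11*z + 30)/(z - 6)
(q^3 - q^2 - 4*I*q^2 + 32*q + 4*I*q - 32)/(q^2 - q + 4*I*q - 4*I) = q - 8*I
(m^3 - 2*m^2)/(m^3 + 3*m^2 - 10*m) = m/(m + 5)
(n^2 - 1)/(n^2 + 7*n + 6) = (n - 1)/(n + 6)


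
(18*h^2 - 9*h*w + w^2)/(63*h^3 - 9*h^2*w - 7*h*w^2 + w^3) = (-6*h + w)/(-21*h^2 - 4*h*w + w^2)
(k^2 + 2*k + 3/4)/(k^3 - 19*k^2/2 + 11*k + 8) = (k + 3/2)/(k^2 - 10*k + 16)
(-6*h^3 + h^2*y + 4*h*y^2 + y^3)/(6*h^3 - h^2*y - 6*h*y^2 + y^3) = (6*h^2 + 5*h*y + y^2)/(-6*h^2 - 5*h*y + y^2)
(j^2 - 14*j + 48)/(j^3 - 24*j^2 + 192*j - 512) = (j - 6)/(j^2 - 16*j + 64)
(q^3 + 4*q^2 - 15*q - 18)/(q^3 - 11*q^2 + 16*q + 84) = (q^3 + 4*q^2 - 15*q - 18)/(q^3 - 11*q^2 + 16*q + 84)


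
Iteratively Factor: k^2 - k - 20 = (k + 4)*(k - 5)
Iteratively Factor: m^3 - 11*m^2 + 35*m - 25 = (m - 5)*(m^2 - 6*m + 5) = (m - 5)*(m - 1)*(m - 5)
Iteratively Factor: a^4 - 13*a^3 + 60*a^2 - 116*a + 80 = (a - 5)*(a^3 - 8*a^2 + 20*a - 16) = (a - 5)*(a - 2)*(a^2 - 6*a + 8) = (a - 5)*(a - 2)^2*(a - 4)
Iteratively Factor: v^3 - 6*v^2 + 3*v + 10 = (v - 2)*(v^2 - 4*v - 5) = (v - 2)*(v + 1)*(v - 5)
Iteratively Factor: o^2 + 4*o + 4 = (o + 2)*(o + 2)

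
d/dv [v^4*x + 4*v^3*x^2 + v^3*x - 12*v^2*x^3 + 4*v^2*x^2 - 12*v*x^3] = x*(4*v^3 + 12*v^2*x + 3*v^2 - 24*v*x^2 + 8*v*x - 12*x^2)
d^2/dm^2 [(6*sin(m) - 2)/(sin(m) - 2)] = 10*(-2*sin(m) + cos(m)^2 + 1)/(sin(m) - 2)^3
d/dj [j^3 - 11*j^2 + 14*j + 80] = 3*j^2 - 22*j + 14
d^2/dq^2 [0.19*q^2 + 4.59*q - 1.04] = 0.380000000000000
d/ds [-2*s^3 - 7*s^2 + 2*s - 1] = -6*s^2 - 14*s + 2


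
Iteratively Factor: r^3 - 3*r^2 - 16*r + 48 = (r + 4)*(r^2 - 7*r + 12) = (r - 4)*(r + 4)*(r - 3)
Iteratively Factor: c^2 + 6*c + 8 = (c + 2)*(c + 4)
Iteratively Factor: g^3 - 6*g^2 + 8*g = (g - 2)*(g^2 - 4*g) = (g - 4)*(g - 2)*(g)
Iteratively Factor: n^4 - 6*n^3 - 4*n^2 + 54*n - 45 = (n - 3)*(n^3 - 3*n^2 - 13*n + 15) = (n - 3)*(n + 3)*(n^2 - 6*n + 5) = (n - 5)*(n - 3)*(n + 3)*(n - 1)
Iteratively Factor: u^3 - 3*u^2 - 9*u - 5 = (u + 1)*(u^2 - 4*u - 5) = (u + 1)^2*(u - 5)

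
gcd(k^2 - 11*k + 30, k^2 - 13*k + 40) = k - 5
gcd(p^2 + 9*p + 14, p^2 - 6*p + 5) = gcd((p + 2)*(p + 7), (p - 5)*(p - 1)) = 1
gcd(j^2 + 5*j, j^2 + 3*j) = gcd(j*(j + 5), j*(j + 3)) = j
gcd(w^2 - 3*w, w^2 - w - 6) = w - 3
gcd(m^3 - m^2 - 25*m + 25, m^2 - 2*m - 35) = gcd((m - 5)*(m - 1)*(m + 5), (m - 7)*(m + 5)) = m + 5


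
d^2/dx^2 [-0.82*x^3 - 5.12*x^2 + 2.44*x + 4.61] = -4.92*x - 10.24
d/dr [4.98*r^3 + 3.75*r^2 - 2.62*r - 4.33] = 14.94*r^2 + 7.5*r - 2.62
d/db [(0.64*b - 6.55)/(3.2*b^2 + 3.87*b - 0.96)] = (-2.048*b^2 + 41.92*b + 24.7341)/(10.24*b^4 + 24.768*b^3 + 8.8329*b^2 - 7.4304*b + 0.9216)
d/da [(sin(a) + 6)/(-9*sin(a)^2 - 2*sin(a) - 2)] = (9*sin(a)^2 + 108*sin(a) + 10)*cos(a)/(9*sin(a)^2 + 2*sin(a) + 2)^2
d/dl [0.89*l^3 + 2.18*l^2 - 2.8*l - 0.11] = 2.67*l^2 + 4.36*l - 2.8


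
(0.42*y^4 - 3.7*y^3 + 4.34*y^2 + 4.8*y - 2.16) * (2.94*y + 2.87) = 1.2348*y^5 - 9.6726*y^4 + 2.1406*y^3 + 26.5678*y^2 + 7.4256*y - 6.1992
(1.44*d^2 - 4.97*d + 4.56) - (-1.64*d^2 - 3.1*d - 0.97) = 3.08*d^2 - 1.87*d + 5.53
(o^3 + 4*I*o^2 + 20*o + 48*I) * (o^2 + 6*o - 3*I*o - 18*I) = o^5 + 6*o^4 + I*o^4 + 32*o^3 + 6*I*o^3 + 192*o^2 - 12*I*o^2 + 144*o - 72*I*o + 864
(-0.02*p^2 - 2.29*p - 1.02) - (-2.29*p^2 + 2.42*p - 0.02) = 2.27*p^2 - 4.71*p - 1.0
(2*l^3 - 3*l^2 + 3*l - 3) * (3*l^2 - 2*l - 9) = 6*l^5 - 13*l^4 - 3*l^3 + 12*l^2 - 21*l + 27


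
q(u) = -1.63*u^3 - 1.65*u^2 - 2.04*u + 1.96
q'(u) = -4.89*u^2 - 3.3*u - 2.04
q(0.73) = -1.04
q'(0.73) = -7.05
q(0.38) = 0.86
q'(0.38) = -4.00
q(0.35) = 0.97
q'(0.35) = -3.79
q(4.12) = -148.45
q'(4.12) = -98.64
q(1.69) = -14.07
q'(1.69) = -21.58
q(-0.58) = 2.91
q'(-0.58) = -1.77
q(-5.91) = 292.86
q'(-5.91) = -153.34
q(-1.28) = 5.29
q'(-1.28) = -5.83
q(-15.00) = 5162.56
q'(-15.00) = -1052.79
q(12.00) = -3076.76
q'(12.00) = -745.80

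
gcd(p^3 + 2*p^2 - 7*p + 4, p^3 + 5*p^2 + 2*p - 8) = p^2 + 3*p - 4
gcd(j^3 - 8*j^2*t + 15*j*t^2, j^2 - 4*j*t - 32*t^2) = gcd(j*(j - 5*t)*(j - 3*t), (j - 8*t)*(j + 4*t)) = 1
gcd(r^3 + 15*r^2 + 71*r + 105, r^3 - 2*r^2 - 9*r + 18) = r + 3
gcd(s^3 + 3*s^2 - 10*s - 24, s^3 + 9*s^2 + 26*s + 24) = s^2 + 6*s + 8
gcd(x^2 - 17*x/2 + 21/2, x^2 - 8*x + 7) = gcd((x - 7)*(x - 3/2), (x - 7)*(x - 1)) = x - 7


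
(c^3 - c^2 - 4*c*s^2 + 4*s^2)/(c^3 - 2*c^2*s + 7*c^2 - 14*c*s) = (c^2 + 2*c*s - c - 2*s)/(c*(c + 7))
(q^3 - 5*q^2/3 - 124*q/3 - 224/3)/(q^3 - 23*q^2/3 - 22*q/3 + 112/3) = (q + 4)/(q - 2)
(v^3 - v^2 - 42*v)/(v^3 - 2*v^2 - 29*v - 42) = v*(v + 6)/(v^2 + 5*v + 6)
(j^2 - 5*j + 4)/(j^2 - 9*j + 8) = (j - 4)/(j - 8)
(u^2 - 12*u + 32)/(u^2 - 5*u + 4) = (u - 8)/(u - 1)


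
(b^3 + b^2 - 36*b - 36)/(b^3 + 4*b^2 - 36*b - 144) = (b + 1)/(b + 4)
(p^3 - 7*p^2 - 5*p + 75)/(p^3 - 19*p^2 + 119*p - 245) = (p^2 - 2*p - 15)/(p^2 - 14*p + 49)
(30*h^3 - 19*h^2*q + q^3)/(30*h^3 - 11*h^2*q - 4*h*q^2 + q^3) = (-15*h^2 + 2*h*q + q^2)/(-15*h^2 - 2*h*q + q^2)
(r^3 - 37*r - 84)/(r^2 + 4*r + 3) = (r^2 - 3*r - 28)/(r + 1)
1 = 1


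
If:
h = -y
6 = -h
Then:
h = -6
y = 6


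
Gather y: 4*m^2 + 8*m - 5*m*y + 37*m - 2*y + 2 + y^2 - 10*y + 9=4*m^2 + 45*m + y^2 + y*(-5*m - 12) + 11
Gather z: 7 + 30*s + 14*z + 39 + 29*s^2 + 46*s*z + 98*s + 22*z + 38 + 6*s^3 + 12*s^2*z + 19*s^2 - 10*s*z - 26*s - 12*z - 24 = 6*s^3 + 48*s^2 + 102*s + z*(12*s^2 + 36*s + 24) + 60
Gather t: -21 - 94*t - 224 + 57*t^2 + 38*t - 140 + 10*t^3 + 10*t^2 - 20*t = 10*t^3 + 67*t^2 - 76*t - 385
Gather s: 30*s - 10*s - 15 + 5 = 20*s - 10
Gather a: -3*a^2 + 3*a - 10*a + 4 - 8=-3*a^2 - 7*a - 4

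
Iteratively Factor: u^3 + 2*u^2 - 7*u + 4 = (u - 1)*(u^2 + 3*u - 4) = (u - 1)^2*(u + 4)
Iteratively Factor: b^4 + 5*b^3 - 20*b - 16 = (b + 4)*(b^3 + b^2 - 4*b - 4) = (b + 1)*(b + 4)*(b^2 - 4) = (b - 2)*(b + 1)*(b + 4)*(b + 2)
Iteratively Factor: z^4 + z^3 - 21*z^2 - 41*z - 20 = (z + 1)*(z^3 - 21*z - 20) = (z - 5)*(z + 1)*(z^2 + 5*z + 4) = (z - 5)*(z + 1)^2*(z + 4)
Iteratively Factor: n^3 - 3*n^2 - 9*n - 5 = (n + 1)*(n^2 - 4*n - 5) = (n + 1)^2*(n - 5)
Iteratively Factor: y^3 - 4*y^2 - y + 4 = (y - 4)*(y^2 - 1) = (y - 4)*(y - 1)*(y + 1)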